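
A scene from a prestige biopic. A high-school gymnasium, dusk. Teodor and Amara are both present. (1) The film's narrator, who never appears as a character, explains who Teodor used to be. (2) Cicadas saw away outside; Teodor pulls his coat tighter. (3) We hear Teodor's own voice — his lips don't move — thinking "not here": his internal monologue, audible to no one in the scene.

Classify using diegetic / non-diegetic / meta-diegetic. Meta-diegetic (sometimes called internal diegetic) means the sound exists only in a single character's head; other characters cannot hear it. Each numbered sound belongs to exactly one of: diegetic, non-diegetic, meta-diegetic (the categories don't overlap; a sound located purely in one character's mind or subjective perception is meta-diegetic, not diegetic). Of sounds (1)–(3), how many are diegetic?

1

Sound (1): external voice-over — not a character, not heard by anyone in the scene, so non-diegetic.
(2) is diegetic: cicadas is part of the location's real environment.
(3) is meta-diegetic: it's Teodor's unspoken thought, heard only by the audience via his subjectivity.
Diegetic: (2) — that's 1.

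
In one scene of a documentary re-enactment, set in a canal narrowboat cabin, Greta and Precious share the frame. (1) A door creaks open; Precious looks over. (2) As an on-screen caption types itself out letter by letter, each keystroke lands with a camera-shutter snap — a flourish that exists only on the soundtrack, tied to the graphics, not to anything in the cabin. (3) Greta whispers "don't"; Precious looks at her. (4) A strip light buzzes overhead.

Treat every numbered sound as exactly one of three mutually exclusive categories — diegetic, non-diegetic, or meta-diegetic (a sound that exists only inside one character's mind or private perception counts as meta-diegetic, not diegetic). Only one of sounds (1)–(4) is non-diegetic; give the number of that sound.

2

(1) a door is a real object/event in the scene's world → diegetic.
(2) is non-diegetic: the caption isn't part of the story world, so neither is the sound tied to it.
Sound (3): Greta is a character speaking aloud in the scene, so diegetic.
Sound (4): ambient/room sound belonging to the story's physical space, so diegetic.
Only (2) is non-diegetic.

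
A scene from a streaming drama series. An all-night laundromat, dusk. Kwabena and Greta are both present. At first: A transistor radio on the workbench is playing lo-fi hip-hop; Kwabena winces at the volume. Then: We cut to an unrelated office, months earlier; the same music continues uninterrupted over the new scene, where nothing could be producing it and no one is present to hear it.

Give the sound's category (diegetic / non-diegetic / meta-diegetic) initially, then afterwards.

diegetic, non-diegetic

Initially: a transistor radio is a real in-scene source and Kwabena reacts to it → diegetic.
Afterwards: there is no longer any in-world source and no one can hear it — it has become underscore → non-diegetic.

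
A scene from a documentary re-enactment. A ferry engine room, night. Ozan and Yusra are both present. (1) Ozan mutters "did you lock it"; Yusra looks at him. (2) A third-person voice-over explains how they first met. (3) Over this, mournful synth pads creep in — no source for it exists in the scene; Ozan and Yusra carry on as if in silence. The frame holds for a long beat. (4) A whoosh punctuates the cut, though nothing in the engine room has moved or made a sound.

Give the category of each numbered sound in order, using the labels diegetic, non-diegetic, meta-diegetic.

diegetic, non-diegetic, non-diegetic, non-diegetic

(1) is diegetic: on-screen dialogue — Ozan speaks and Yusra is there to hear.
(2) the narrator exists outside the story world, addressing only the audience → non-diegetic.
Sound (3): it has no source in the story world and no character can hear it — it's underscore, so non-diegetic.
(4) is non-diegetic: nothing in the scene produces it; it's an accent added for the audience.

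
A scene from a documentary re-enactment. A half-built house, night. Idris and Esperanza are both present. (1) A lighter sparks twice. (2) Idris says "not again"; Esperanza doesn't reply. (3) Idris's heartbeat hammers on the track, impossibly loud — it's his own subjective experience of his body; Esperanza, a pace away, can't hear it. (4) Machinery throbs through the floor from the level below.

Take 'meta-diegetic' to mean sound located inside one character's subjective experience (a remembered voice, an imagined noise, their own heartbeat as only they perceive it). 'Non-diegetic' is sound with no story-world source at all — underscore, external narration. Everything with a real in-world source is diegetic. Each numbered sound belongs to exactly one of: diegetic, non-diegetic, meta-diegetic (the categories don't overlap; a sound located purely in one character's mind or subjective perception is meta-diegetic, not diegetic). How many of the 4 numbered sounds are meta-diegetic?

1

Sound (1): the sound comes from a lighter physically present in the location, so diegetic.
(2) on-screen dialogue — Idris speaks and Esperanza is there to hear → diegetic.
(3) is meta-diegetic: point-of-audition from inside Idris's body; not a sound in the room.
(4) is diegetic: ambient/room sound belonging to the story's physical space.
So 1 of the 4 is meta-diegetic: (3).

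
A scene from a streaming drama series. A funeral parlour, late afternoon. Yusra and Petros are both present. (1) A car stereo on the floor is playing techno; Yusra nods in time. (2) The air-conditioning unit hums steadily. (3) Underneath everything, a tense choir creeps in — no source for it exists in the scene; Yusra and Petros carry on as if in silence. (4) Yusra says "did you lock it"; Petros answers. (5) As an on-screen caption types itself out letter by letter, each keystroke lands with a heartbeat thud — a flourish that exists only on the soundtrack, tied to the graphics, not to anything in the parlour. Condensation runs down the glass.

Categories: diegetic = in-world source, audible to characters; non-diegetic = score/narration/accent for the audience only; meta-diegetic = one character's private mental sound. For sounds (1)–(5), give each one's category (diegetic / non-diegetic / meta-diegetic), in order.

(1) source music from a car stereo, which exists in the story world → diegetic.
Sound (2): it's the actual ambient sound of the location, so diegetic.
(3) score with no on-screen or off-screen source; it exists for the audience alone → non-diegetic.
Sound (4): Yusra is a character speaking aloud in the scene, so diegetic.
(5) is non-diegetic: the caption isn't part of the story world, so neither is the sound tied to it.

diegetic, diegetic, non-diegetic, diegetic, non-diegetic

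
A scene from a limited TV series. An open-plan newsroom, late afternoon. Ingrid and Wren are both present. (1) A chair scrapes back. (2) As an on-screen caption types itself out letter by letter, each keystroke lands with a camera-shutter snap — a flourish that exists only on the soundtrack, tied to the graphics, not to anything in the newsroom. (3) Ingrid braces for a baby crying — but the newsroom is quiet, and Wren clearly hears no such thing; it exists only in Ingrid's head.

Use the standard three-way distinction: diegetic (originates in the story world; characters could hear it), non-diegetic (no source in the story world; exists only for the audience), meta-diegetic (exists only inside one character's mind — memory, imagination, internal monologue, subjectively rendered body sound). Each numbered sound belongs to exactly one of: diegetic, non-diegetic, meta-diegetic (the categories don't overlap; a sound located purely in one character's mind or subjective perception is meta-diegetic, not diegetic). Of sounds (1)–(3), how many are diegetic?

(1) the sound comes from a chair physically present in the location → diegetic.
(2) is non-diegetic: sound married to a title/caption — outside the diegesis by definition.
(3) subjective to Ingrid: the newsroom is silent and Wren hears nothing → meta-diegetic.
Diegetic: (1) — that's 1.

1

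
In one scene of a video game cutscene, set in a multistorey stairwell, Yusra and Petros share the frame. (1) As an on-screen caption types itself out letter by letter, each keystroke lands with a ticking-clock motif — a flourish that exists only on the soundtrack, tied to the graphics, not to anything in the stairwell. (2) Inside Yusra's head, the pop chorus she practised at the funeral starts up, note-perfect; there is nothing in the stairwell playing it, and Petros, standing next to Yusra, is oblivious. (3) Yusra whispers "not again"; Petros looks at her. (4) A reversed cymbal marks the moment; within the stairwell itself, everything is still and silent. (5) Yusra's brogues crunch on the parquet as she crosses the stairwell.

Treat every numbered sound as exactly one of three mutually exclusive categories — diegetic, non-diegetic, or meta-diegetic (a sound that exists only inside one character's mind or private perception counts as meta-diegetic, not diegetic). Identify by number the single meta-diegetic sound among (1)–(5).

(1) sound married to a title/caption — outside the diegesis by definition → non-diegetic.
(2) it lives in Yusra's subjectivity, not in the stairwell → meta-diegetic.
Sound (3): on-screen dialogue — Yusra speaks and Petros is there to hear, so diegetic.
(4) it's a sound-design accent with no in-world source; no one in the scene can hear it → non-diegetic.
Sound (5): it's the physical sound of Yusra moving in the space, so diegetic.
Only (2) is meta-diegetic.

2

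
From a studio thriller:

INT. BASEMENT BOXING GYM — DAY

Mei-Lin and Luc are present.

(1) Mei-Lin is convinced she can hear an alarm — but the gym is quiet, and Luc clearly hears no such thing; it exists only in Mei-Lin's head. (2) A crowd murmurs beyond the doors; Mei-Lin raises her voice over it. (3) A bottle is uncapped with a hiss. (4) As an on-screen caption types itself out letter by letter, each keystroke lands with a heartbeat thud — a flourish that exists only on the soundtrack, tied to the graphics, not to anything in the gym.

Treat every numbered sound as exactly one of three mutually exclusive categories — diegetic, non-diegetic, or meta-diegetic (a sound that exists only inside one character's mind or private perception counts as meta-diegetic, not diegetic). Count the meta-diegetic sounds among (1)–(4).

(1) Mei-Lin alone 'hears' it — an imagined sound, not present in the space → meta-diegetic.
(2) ambient/room sound belonging to the story's physical space → diegetic.
(3) is diegetic: a bottle is a real object/event in the scene's world.
Sound (4): it accompanies on-screen graphics, not anything inside the story world, so non-diegetic.
Meta-diegetic: (1) — that's 1.

1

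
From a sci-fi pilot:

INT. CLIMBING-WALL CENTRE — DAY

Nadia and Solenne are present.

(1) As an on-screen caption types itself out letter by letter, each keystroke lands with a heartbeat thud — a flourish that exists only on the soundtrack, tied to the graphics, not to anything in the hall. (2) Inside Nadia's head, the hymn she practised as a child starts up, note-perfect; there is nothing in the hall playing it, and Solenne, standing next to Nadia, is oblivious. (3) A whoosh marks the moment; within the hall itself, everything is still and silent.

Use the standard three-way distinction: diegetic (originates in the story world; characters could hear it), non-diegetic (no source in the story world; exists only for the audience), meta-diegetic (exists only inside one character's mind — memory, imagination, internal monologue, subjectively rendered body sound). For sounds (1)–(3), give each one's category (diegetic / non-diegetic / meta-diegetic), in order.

Sound (1): it accompanies on-screen graphics, not anything inside the story world, so non-diegetic.
(2) it lives in Nadia's subjectivity, not in the hall → meta-diegetic.
(3) it's a sound-design accent with no in-world source; no one in the scene can hear it → non-diegetic.

non-diegetic, meta-diegetic, non-diegetic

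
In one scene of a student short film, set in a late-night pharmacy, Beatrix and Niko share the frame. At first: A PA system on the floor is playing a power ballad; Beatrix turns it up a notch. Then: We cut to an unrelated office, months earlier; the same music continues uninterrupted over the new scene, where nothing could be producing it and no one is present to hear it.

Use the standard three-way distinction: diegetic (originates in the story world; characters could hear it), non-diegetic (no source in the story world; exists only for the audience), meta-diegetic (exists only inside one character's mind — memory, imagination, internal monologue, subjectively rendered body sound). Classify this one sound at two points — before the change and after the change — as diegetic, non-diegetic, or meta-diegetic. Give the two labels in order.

Before the change: a PA system is a real in-scene source and Beatrix reacts to it → diegetic.
After the change: there is no longer any in-world source and no one can hear it — it has become underscore → non-diegetic.

diegetic, non-diegetic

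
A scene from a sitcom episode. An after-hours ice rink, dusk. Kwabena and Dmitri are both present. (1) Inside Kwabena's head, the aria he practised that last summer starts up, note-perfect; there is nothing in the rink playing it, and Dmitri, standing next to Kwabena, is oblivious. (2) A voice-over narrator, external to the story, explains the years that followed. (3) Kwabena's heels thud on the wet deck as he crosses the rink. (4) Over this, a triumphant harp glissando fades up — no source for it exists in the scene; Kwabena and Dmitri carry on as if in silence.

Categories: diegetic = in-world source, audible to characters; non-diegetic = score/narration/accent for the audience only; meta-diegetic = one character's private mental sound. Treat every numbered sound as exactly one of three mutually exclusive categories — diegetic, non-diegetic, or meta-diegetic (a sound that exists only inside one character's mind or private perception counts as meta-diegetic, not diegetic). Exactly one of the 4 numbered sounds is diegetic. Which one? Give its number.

(1) remembered music, private to Kwabena — Dmitri is oblivious because it isn't in the room → meta-diegetic.
(2) external voice-over — not a character, not heard by anyone in the scene → non-diegetic.
(3) Kwabena's footsteps are produced in the story world → diegetic.
Sound (4): nothing in the rink produces it and the characters don't hear it — pure soundtrack, so non-diegetic.
Only (3) is diegetic.

3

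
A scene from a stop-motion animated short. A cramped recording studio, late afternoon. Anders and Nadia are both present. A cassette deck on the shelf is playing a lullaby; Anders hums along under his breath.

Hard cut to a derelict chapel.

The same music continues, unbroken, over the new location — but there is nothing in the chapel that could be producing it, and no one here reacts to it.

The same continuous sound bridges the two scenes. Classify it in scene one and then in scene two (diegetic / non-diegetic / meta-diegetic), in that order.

Scene one: a cassette deck is an on-screen source and Anders reacts to it → diegetic.
Scene two: there is no source in the chapel and no one hears it — it's now underscore → non-diegetic.

diegetic, non-diegetic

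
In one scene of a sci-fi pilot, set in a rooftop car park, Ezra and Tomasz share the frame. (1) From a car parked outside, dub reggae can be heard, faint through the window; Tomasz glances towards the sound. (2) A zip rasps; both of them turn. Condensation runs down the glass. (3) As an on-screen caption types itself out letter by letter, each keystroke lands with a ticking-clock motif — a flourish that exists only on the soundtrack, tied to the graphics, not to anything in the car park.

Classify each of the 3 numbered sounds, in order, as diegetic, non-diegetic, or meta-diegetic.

diegetic, diegetic, non-diegetic

(1) is diegetic: the music has an off-screen but real-world source and a character hears it.
(2) is diegetic: the sound comes from a zip physically present in the location.
(3) the caption isn't part of the story world, so neither is the sound tied to it → non-diegetic.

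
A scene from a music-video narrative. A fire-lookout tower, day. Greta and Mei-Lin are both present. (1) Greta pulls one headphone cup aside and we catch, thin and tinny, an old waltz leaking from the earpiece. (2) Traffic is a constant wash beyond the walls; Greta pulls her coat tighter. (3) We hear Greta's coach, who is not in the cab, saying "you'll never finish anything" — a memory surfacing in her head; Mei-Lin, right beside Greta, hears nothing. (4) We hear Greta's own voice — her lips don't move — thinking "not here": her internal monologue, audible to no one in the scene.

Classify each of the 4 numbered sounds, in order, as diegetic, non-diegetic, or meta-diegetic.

(1) is diegetic: the earpiece is a real device on Greta's head — source music.
(2) is diegetic: it's the actual ambient sound of the location.
(3) a remembered line, private to Greta — not present in the room, not audible to Mei-Lin → meta-diegetic.
(4) is meta-diegetic: it's Greta's unspoken thought, heard only by the audience via her subjectivity.

diegetic, diegetic, meta-diegetic, meta-diegetic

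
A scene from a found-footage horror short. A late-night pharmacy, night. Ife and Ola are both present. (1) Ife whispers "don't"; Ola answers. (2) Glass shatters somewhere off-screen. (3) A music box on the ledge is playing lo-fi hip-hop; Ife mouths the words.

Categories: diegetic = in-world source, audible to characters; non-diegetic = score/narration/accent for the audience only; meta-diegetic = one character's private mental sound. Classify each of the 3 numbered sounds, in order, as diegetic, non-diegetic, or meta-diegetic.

(1) Ife is a character speaking aloud in the scene → diegetic.
Sound (2): the sound comes from glass physically present in the location, so diegetic.
(3) the music comes from an on-screen device that Ife responds to → diegetic.

diegetic, diegetic, diegetic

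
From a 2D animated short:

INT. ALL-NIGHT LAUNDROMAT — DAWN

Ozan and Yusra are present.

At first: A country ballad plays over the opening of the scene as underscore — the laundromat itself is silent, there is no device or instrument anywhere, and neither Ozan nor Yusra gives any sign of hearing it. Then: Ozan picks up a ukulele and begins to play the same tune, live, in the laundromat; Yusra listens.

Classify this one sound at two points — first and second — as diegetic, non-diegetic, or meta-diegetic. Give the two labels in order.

non-diegetic, diegetic

First: no in-world source exists and no character can hear it — underscore → non-diegetic.
Second: a ukulele is now a real source in the story world and the characters hear it → diegetic.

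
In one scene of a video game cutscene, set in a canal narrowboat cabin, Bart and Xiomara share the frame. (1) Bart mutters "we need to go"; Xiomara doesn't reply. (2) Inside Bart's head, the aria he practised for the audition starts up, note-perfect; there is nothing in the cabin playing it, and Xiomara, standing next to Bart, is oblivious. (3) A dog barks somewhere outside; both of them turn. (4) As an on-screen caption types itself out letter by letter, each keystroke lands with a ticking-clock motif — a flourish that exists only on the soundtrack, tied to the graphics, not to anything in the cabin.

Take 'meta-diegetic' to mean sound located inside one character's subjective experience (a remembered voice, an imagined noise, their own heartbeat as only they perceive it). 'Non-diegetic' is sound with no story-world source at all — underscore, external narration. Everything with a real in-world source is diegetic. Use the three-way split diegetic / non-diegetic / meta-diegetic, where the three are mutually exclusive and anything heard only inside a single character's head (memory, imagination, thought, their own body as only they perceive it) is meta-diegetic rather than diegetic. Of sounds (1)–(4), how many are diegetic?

2

(1) Bart is a character speaking aloud in the scene → diegetic.
(2) remembered music, private to Bart — Xiomara is oblivious because it isn't in the room → meta-diegetic.
(3) is diegetic: the sound comes from a dog physically present in the location.
Sound (4): it accompanies on-screen graphics, not anything inside the story world, so non-diegetic.
Diegetic: (1), (3) — that's 2.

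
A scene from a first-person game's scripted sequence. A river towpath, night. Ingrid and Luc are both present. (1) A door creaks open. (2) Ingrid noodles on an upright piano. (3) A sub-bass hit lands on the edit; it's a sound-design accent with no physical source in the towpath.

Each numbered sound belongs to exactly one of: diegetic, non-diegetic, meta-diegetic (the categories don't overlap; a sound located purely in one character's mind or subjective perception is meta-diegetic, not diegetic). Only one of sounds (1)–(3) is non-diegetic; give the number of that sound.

3

(1) is diegetic: the sound comes from a door physically present in the location.
Sound (2): a character is playing an upright piano on screen, so diegetic.
Sound (3): it's a sound-design accent with no in-world source; no one in the scene can hear it, so non-diegetic.
Only (3) is non-diegetic.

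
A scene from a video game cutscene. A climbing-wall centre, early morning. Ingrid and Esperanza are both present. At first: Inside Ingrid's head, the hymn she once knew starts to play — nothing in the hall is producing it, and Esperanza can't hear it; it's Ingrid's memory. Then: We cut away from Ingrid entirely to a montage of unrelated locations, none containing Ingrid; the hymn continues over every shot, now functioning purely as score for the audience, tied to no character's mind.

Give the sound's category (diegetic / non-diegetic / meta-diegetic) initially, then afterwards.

Initially: the music lives inside Ingrid's mind alone; Esperanza can't hear it → meta-diegetic.
Afterwards: once it plays over shots Ingrid isn't in, detached from any character's subjectivity, it's conventional underscore → non-diegetic.

meta-diegetic, non-diegetic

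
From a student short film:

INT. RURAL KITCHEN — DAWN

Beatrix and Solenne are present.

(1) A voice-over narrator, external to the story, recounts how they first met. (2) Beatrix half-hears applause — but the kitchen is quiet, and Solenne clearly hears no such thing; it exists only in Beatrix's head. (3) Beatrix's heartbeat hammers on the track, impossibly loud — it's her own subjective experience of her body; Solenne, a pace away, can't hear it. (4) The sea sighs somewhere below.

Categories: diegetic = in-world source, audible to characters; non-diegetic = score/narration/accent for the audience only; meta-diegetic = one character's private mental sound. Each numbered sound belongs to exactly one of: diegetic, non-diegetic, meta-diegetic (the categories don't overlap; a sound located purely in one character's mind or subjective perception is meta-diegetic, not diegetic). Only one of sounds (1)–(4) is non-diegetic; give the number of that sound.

(1) is non-diegetic: commentary laid over the scene from outside the fiction.
Sound (2): the sound is imagined by Beatrix; nothing in the story world is producing it and Solenne can't hear it, so meta-diegetic.
(3) is meta-diegetic: a subjective body sound — Beatrix's private perception, inaudible to Solenne.
Sound (4): it's the actual ambient sound of the location, so diegetic.
Only (1) is non-diegetic.

1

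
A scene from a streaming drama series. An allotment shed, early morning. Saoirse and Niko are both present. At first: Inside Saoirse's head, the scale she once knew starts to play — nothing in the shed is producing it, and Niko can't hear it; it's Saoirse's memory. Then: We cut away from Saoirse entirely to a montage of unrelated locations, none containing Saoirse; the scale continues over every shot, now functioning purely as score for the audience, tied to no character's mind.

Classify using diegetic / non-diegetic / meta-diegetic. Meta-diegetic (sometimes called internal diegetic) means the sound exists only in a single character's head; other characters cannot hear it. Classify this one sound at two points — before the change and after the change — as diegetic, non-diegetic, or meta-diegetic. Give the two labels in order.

meta-diegetic, non-diegetic

Before the change: the music lives inside Saoirse's mind alone; Niko can't hear it → meta-diegetic.
After the change: once it plays over shots Saoirse isn't in, detached from any character's subjectivity, it's conventional underscore → non-diegetic.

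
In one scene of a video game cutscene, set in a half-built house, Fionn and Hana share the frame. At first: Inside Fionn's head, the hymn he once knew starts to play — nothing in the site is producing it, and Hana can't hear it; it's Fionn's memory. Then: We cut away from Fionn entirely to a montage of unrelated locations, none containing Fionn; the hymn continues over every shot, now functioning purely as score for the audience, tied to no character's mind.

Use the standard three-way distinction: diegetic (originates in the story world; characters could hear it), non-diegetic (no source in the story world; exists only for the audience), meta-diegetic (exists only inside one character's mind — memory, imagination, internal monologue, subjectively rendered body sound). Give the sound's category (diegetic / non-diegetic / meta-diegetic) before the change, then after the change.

Before the change: the music lives inside Fionn's mind alone; Hana can't hear it → meta-diegetic.
After the change: once it plays over shots Fionn isn't in, detached from any character's subjectivity, it's conventional underscore → non-diegetic.

meta-diegetic, non-diegetic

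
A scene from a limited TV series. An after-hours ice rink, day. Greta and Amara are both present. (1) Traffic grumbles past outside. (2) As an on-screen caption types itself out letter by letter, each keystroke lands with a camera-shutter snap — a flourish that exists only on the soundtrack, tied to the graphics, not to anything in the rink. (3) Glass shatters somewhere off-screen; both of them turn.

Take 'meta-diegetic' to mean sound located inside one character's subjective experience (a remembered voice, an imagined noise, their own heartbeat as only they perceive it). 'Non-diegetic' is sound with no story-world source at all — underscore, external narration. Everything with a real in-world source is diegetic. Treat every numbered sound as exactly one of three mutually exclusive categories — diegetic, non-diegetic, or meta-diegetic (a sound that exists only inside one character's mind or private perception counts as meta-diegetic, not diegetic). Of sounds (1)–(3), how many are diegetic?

(1) traffic is part of the location's real environment → diegetic.
(2) the caption isn't part of the story world, so neither is the sound tied to it → non-diegetic.
(3) is diegetic: glass is a real object/event in the scene's world.
Diegetic: (1), (3) — that's 2.

2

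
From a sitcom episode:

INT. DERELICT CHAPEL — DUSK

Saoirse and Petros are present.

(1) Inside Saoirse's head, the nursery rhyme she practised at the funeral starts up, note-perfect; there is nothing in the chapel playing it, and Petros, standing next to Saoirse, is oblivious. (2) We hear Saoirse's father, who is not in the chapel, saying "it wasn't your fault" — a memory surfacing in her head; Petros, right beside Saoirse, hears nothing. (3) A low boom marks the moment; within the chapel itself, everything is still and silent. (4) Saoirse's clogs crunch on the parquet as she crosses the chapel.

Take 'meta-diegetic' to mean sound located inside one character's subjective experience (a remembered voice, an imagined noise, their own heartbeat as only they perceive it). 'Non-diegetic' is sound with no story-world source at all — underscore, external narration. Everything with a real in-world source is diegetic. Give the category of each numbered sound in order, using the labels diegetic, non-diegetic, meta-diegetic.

(1) remembered music, private to Saoirse — Petros is oblivious because it isn't in the room → meta-diegetic.
Sound (2): it's Saoirse's recollection rendered as sound; the other character can't hear it, so meta-diegetic.
(3) nothing in the scene produces it; it's an accent added for the audience → non-diegetic.
(4) is diegetic: Saoirse's footsteps are produced in the story world.

meta-diegetic, meta-diegetic, non-diegetic, diegetic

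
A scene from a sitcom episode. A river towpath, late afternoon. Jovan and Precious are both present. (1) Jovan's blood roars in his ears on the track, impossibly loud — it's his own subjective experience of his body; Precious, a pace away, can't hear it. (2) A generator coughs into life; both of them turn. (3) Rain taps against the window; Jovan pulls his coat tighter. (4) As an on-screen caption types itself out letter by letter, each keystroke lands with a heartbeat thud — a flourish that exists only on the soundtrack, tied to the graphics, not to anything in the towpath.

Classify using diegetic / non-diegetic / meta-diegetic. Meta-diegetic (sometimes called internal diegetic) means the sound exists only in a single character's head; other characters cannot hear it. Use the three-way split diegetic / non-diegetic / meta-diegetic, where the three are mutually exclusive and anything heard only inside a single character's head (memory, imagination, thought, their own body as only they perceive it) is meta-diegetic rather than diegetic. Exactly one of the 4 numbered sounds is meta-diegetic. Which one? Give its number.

1

(1) it's Jovan's internal bodily sensation rendered as sound; only Jovan 'hears' it → meta-diegetic.
(2) is diegetic: the sound comes from a generator physically present in the location.
(3) is diegetic: it's the actual ambient sound of the location.
(4) sound married to a title/caption — outside the diegesis by definition → non-diegetic.
Only (1) is meta-diegetic.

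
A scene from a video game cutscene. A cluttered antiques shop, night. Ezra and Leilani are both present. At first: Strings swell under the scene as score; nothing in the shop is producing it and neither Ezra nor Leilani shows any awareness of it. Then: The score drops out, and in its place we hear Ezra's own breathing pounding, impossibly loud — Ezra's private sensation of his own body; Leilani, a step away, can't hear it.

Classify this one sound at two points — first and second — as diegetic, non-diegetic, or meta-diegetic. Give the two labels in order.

First: underscore with no in-world source, inaudible to the characters → non-diegetic.
Second: the body sound is Ezra's subjective perception alone — Leilani can't hear it → meta-diegetic.

non-diegetic, meta-diegetic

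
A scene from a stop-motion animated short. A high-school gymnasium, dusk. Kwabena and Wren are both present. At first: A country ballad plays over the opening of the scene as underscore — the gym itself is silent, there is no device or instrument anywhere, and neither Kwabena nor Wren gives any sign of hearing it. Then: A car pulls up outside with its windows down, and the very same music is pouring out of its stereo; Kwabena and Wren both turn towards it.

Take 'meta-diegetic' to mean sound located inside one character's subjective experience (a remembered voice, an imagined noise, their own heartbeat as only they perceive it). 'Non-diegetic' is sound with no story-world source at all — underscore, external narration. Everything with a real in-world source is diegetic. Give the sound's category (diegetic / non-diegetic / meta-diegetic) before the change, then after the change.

Before the change: no in-world source exists and no character can hear it — underscore → non-diegetic.
After the change: the car stereo is now a real source in the story world and the characters hear it → diegetic.

non-diegetic, diegetic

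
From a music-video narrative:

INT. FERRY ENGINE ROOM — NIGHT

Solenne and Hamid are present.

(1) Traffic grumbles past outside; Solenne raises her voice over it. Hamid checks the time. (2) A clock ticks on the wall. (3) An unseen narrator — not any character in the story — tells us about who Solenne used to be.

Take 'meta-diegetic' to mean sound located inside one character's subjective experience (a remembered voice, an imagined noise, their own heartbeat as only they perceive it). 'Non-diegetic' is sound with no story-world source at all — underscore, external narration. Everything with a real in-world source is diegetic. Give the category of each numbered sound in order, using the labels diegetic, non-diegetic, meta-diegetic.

(1) is diegetic: ambient/room sound belonging to the story's physical space.
Sound (2): a clock is a real object/event in the scene's world, so diegetic.
(3) is non-diegetic: the narrator exists outside the story world, addressing only the audience.

diegetic, diegetic, non-diegetic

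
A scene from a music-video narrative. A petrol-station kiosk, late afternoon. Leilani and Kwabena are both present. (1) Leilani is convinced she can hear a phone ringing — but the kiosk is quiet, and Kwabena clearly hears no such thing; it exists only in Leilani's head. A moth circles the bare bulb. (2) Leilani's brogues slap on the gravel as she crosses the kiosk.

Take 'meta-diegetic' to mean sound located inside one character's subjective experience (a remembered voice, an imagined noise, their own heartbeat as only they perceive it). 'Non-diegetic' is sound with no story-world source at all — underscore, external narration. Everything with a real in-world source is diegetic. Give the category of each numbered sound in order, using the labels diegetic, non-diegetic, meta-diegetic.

Sound (1): the sound is imagined by Leilani; nothing in the story world is producing it and Kwabena can't hear it, so meta-diegetic.
(2) is diegetic: a character's body making contact with the set — an in-world sound.

meta-diegetic, diegetic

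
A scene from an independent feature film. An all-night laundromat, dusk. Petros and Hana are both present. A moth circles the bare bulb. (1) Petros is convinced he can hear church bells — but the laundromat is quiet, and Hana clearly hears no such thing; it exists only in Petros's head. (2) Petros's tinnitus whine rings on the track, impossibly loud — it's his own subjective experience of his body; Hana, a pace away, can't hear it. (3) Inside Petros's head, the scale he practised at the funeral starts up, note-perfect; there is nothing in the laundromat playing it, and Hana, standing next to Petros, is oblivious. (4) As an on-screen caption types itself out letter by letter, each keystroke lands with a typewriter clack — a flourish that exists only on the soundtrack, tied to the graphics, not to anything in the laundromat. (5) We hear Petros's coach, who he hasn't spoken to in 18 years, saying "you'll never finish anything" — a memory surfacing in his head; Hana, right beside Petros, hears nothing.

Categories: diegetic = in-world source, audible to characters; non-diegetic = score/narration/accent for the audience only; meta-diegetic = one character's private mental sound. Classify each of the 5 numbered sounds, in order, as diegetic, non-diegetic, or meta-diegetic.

(1) is meta-diegetic: the sound is imagined by Petros; nothing in the story world is producing it and Hana can't hear it.
Sound (2): a subjective body sound — Petros's private perception, inaudible to Hana, so meta-diegetic.
(3) the music is a memory playing inside Petros's mind alone; no real-world source, Hana can't hear it → meta-diegetic.
Sound (4): it accompanies on-screen graphics, not anything inside the story world, so non-diegetic.
Sound (5): a remembered line, private to Petros — not present in the room, not audible to Hana, so meta-diegetic.

meta-diegetic, meta-diegetic, meta-diegetic, non-diegetic, meta-diegetic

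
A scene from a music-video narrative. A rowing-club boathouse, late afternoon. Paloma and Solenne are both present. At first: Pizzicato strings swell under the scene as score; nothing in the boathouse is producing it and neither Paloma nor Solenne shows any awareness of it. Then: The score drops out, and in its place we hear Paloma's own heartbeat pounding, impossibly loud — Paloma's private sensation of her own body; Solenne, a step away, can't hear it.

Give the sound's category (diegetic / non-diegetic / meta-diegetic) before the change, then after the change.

non-diegetic, meta-diegetic

Before the change: underscore with no in-world source, inaudible to the characters → non-diegetic.
After the change: the body sound is Paloma's subjective perception alone — Solenne can't hear it → meta-diegetic.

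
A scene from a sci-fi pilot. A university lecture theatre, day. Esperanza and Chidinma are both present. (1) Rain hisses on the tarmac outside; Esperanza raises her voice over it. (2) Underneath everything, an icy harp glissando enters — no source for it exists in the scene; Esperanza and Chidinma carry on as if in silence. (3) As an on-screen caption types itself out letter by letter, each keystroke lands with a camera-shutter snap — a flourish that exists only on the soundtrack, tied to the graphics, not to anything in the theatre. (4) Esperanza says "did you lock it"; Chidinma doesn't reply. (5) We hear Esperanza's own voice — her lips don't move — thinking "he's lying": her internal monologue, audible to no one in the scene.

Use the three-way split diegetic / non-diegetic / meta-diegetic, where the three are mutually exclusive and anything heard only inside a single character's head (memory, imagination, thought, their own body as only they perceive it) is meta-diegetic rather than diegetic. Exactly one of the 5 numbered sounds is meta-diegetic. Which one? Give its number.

(1) is diegetic: rain is part of the location's real environment.
(2) is non-diegetic: score with no on-screen or off-screen source; it exists for the audience alone.
(3) is non-diegetic: the caption isn't part of the story world, so neither is the sound tied to it.
(4) spoken by a character present in the story world → diegetic.
Sound (5): it's Esperanza's unspoken thought, heard only by the audience via her subjectivity, so meta-diegetic.
Only (5) is meta-diegetic.

5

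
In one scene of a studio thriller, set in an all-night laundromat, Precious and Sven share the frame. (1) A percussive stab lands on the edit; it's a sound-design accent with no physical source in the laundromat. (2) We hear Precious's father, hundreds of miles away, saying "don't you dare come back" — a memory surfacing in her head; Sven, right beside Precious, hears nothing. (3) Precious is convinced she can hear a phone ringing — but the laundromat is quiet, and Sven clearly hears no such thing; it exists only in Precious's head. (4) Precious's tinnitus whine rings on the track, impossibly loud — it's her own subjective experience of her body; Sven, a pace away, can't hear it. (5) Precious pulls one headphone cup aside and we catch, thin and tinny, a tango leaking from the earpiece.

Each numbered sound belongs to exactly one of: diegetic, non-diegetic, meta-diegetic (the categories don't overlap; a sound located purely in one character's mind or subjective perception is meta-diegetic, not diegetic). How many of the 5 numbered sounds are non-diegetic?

1

Sound (1): nothing in the scene produces it; it's an accent added for the audience, so non-diegetic.
(2) a remembered line, private to Precious — not present in the room, not audible to Sven → meta-diegetic.
(3) Precious alone 'hears' it — an imagined sound, not present in the space → meta-diegetic.
Sound (4): point-of-audition from inside Precious's body; not a sound in the room, so meta-diegetic.
(5) the earpiece is a real device on Precious's head — source music → diegetic.
Non-diegetic: (1) — that's 1.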